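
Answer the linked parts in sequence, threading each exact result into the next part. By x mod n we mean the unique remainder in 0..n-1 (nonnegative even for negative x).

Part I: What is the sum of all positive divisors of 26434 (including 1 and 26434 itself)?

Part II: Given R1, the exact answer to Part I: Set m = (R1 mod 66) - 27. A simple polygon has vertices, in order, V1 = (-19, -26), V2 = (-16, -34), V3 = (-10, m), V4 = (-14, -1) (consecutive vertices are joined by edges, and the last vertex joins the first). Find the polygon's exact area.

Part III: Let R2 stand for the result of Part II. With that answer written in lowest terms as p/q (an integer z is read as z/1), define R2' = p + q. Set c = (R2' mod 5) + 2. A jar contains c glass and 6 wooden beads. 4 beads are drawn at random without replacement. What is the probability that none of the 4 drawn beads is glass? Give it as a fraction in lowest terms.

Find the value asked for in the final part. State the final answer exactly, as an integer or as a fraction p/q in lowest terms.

1/22

Part I: 26434 = 2 * 13217; sigma = (1 + 2) * (1 + 13217) = 3 * 13218 = 39654; answer 39654
Part II: R1 = 39654; m = 27; cross terms: (-19*-34 - -16*-26)=230, (-16*27 - -10*-34)=-772, (-10*-1 - -14*27)=388, (-14*-26 - -19*-1)=345; twice the area = |191| = 191; area = 191/2; answer 191/2
Part III: R2 = 191/2; threaded value p + q = 193; c = 5; total draws C(11,4) = 330; favorable C(6,4) = 15; P = 1/22; answer 1/22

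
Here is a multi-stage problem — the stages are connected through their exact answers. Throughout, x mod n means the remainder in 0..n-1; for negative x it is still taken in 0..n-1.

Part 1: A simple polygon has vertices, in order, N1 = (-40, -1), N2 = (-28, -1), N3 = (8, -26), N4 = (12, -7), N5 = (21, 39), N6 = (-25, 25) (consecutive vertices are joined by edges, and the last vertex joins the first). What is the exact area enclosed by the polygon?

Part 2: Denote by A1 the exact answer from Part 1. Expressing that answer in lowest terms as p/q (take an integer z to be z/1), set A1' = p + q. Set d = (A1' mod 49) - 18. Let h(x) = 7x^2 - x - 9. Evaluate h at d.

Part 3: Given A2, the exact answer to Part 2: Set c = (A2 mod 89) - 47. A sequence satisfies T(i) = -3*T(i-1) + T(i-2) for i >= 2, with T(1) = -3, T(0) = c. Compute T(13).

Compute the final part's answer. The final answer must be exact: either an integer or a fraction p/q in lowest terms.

Part 1: cross terms: (-40*-1 - -28*-1)=12, (-28*-26 - 8*-1)=736, (8*-7 - 12*-26)=256, (12*39 - 21*-7)=615, (21*25 - -25*39)=1500, (-25*-1 - -40*25)=1025; twice the area = |4144| = 4144; area = 2072; answer 2072
Part 2: A1 = 2072; threaded value p + q = 2073; d = -3; 7*(-3)^2 - 1*(-3)^1 - 9 = (63) + (3) + (-9) = 57; answer 57
Part 3: A2 = 57; c = 10; T(2) = -3*(-3) + 1*(10) = 19; iterating: T(2)=19, T(3)=-60, T(4)=199, T(5)=-657, T(6)=2170, T(7)=-7167, T(8)=23671, T(9)=-78180, T(10)=258211, T(11)=-852813, T(12)=2816650, T(13)=-9302763; answer -9302763

-9302763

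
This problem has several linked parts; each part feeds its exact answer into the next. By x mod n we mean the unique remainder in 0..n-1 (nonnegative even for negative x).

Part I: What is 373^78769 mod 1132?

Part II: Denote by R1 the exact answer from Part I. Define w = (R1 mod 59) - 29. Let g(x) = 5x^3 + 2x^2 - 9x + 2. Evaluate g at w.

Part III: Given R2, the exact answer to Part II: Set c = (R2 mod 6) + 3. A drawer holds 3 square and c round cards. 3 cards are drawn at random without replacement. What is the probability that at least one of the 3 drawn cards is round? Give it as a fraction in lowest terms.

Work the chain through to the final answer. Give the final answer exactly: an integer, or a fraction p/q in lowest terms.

55/56

Part I: squarings mod 1132: 373^1=373, 373^2=1025, 373^4=129, 373^8=793, 373^16=589, 373^32=529, 373^64=237, 373^128=701, 373^256=113, 373^512=317, 373^1024=873, 373^2048=293, 373^4096=949, 373^8192=661, 373^16384=1101, 373^32768=961, 373^65536=941; 373^78769 = 373^1 * 373^16 * 373^32 * 373^128 * 373^256 * 373^512 * 373^4096 * 373^8192 * 373^65536 = 41 (mod 1132); answer 41
Part II: R1 = 41; w = 12; 5*(12)^3 + 2*(12)^2 - 9*(12)^1 + 2 = (8640) + (288) + (-108) + (2) = 8822; answer 8822
Part III: R2 = 8822; c = 5; total draws C(8,3) = 56; complement C(3,3) = 1; favorable 56 - 1 = 55; P = 55/56; answer 55/56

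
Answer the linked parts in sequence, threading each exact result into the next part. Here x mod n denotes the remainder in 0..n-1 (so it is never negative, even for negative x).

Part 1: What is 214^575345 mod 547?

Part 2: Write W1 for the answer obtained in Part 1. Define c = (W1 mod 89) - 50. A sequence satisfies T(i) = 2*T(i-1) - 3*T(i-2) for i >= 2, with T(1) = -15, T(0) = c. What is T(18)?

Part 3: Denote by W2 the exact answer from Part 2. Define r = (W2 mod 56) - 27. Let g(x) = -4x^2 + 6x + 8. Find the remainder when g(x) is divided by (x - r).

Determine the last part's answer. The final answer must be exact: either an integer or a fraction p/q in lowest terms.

-1396

Part 1: squarings mod 547: 214^1=214, 214^2=395, 214^4=130, 214^8=490, 214^16=514, 214^32=542, 214^64=25, 214^128=78, 214^256=67, 214^512=113, 214^1024=188, 214^2048=336, 214^4096=214, 214^8192=395, 214^16384=130, 214^32768=490, 214^65536=514, 214^131072=542, 214^262144=25, 214^524288=78; 214^575345 = 214^1 * 214^16 * 214^32 * 214^64 * 214^256 * 214^512 * 214^1024 * 214^16384 * 214^32768 * 214^524288 = 166 (mod 547); answer 166
Part 2: W1 = 166; c = 27; T(2) = 2*(-15) - 3*(27) = -111; iterating: T(2)=-111, T(3)=-177, T(4)=-21, T(5)=489, T(6)=1041, T(7)=615, T(8)=-1893, T(9)=-5631, T(10)=-5583, T(11)=5727, T(12)=28203, T(13)=39225, T(14)=-6159, T(15)=-129993, T(16)=-241509, T(17)=-93039, T(18)=538449; answer 538449
Part 3: W2 = 538449; r = -18; remainder = value at the root: -4*(-18)^2 + 6*(-18)^1 + 8 = (-1296) + (-108) + (8) = -1396; answer -1396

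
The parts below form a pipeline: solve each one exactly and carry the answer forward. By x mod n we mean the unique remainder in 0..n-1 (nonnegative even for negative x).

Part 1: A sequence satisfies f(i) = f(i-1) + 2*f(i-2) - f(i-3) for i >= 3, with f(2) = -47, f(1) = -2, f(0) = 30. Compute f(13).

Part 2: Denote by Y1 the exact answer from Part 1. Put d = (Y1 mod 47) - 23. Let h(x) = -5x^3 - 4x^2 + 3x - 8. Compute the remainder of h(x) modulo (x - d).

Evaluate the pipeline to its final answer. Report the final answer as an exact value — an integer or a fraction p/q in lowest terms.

-5378

Part 1: f(3) = 1*(-47) + 2*(-2) - 1*(30) = -81; iterating: f(3)=-81, f(4)=-173, f(5)=-288, f(6)=-553, f(7)=-956, f(8)=-1774, f(9)=-3133, f(10)=-5725, f(11)=-10217, f(12)=-18534, f(13)=-33243; answer -33243
Part 2: Y1 = -33243; d = 10; remainder = value at the root: -5*(10)^3 - 4*(10)^2 + 3*(10)^1 - 8 = (-5000) + (-400) + (30) + (-8) = -5378; answer -5378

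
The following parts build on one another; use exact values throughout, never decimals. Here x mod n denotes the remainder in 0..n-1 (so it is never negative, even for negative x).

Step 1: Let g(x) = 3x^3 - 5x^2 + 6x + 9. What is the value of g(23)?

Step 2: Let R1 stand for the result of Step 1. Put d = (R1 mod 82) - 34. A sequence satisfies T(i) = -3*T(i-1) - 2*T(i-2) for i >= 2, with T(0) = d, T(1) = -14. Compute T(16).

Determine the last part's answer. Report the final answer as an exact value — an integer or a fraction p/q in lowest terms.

-458724

Step 1: 3*(23)^3 - 5*(23)^2 + 6*(23)^1 + 9 = (36501) + (-2645) + (138) + (9) = 34003; answer 34003
Step 2: R1 = 34003; d = 21; T(2) = -3*(-14) - 2*(21) = 0; iterating: T(2)=0, T(3)=28, T(4)=-84, T(5)=196, T(6)=-420, T(7)=868, T(8)=-1764, T(9)=3556, T(10)=-7140, T(11)=14308, T(12)=-28644, T(13)=57316, T(14)=-114660, T(15)=229348, T(16)=-458724; answer -458724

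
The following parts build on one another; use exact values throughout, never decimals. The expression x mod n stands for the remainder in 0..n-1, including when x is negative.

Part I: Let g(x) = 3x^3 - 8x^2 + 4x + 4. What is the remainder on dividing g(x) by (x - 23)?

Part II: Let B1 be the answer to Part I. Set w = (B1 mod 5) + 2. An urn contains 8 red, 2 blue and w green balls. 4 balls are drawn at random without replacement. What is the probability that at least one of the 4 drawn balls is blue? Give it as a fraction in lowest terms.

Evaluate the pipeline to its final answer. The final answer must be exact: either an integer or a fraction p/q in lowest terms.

Part I: remainder = value at the root: 3*(23)^3 - 8*(23)^2 + 4*(23)^1 + 4 = (36501) + (-4232) + (92) + (4) = 32365; answer 32365
Part II: B1 = 32365; w = 2; total draws C(12,4) = 495; complement C(10,4) = 210; favorable 495 - 210 = 285; P = 19/33; answer 19/33

19/33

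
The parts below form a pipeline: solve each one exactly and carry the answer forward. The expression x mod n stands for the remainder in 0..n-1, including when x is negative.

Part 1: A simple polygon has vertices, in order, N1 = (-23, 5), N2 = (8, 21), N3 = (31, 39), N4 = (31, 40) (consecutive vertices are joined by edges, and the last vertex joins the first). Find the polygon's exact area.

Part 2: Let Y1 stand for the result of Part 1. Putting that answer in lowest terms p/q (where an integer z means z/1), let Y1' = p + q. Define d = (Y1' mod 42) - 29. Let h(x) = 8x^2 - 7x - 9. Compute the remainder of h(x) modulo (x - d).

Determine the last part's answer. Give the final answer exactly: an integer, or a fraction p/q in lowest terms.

721

Part 1: cross terms: (-23*21 - 8*5)=-523, (8*39 - 31*21)=-339, (31*40 - 31*39)=31, (31*5 - -23*40)=1075; twice the area = |244| = 244; area = 122; answer 122
Part 2: Y1 = 122; threaded value p + q = 123; d = 10; remainder = value at the root: 8*(10)^2 - 7*(10)^1 - 9 = (800) + (-70) + (-9) = 721; answer 721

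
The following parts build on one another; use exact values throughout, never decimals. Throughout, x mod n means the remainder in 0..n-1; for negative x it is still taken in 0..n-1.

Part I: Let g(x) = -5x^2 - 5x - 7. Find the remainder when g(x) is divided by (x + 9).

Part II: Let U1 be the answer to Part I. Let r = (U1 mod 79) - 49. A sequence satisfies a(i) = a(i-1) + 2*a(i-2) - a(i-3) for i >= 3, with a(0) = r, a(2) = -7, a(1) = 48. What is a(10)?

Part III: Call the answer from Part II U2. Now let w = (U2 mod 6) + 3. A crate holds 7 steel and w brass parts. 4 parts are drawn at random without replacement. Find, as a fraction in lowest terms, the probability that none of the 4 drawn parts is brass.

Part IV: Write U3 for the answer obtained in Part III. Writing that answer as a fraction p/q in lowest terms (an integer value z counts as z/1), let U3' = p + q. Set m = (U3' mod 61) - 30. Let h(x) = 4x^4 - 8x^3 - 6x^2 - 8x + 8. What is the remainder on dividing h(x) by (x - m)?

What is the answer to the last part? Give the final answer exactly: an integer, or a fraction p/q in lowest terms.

Part I: remainder = value at the root: -5*(-9)^2 - 5*(-9)^1 - 7 = (-405) + (45) + (-7) = -367; answer -367
Part II: U1 = -367; r = -21; a(3) = 1*(-7) + 2*(48) - 1*(-21) = 110; iterating: a(3)=110, a(4)=48, a(5)=275, a(6)=261, a(7)=763, a(8)=1010, a(9)=2275, a(10)=3532; answer 3532
Part III: U2 = 3532; w = 7; total draws C(14,4) = 1001; favorable C(7,4) = 35; P = 5/143; answer 5/143
Part IV: U3 = 5/143; threaded value p + q = 148; m = -4; remainder = value at the root: 4*(-4)^4 - 8*(-4)^3 - 6*(-4)^2 - 8*(-4)^1 + 8 = (1024) + (512) + (-96) + (32) + (8) = 1480; answer 1480

1480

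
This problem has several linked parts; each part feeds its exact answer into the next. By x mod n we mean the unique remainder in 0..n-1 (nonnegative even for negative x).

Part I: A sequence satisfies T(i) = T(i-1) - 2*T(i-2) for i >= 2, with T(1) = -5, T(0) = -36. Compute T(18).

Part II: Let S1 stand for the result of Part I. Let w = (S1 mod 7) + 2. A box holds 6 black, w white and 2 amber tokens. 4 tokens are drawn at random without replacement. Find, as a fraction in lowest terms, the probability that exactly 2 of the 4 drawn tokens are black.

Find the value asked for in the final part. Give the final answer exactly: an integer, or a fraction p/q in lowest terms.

36/91

Part I: T(2) = 1*(-5) - 2*(-36) = 67; iterating: T(2)=67, T(3)=77, T(4)=-57, T(5)=-211, T(6)=-97, T(7)=325, T(8)=519, T(9)=-131, T(10)=-1169, T(11)=-907, T(12)=1431, T(13)=3245, T(14)=383, T(15)=-6107, T(16)=-6873, T(17)=5341, T(18)=19087; answer 19087
Part II: S1 = 19087; w = 7; total draws C(15,4) = 1365; favorable C(6,2)*C(9,2) = 540; P = 36/91; answer 36/91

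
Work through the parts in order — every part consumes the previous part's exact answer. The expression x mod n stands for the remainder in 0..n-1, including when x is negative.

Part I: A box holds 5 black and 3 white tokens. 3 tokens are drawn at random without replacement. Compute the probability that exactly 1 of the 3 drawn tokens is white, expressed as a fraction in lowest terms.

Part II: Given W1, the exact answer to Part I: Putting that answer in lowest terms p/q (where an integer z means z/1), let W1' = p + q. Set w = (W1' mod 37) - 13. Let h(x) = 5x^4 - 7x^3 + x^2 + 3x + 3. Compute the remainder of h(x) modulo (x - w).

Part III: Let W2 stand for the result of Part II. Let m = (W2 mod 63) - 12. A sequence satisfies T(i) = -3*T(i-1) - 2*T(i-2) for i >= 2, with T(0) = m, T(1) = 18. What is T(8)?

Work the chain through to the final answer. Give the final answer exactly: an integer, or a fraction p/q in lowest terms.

Part I: total draws C(8,3) = 56; favorable C(3,1)*C(5,2) = 30; P = 15/28; answer 15/28
Part II: W1 = 15/28; threaded value p + q = 43; w = -7; remainder = value at the root: 5*(-7)^4 - 7*(-7)^3 + 1*(-7)^2 + 3*(-7)^1 + 3 = (12005) + (2401) + (49) + (-21) + (3) = 14437; answer 14437
Part III: W2 = 14437; m = -2; T(2) = -3*(18) - 2*(-2) = -50; iterating: T(2)=-50, T(3)=114, T(4)=-242, T(5)=498, T(6)=-1010, T(7)=2034, T(8)=-4082; answer -4082

-4082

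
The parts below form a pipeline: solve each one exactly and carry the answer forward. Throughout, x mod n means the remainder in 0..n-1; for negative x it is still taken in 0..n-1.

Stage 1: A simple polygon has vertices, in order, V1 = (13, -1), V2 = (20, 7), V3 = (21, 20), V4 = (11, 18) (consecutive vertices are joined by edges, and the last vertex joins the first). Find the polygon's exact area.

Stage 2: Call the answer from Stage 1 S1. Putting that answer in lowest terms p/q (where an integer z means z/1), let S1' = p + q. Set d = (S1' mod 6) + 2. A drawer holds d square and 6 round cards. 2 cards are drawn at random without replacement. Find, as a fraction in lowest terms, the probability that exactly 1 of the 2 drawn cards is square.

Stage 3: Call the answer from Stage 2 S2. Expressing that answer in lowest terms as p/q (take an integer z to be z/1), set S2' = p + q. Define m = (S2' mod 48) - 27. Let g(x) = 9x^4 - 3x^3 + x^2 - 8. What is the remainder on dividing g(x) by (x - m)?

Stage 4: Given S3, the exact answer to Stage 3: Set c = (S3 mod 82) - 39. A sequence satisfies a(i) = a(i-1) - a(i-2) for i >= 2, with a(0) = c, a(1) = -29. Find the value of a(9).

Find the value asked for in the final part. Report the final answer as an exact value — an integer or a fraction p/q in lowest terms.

17

Stage 1: cross terms: (13*7 - 20*-1)=111, (20*20 - 21*7)=253, (21*18 - 11*20)=158, (11*-1 - 13*18)=-245; twice the area = |277| = 277; area = 277/2; answer 277/2
Stage 2: S1 = 277/2; threaded value p + q = 279; d = 5; total draws C(11,2) = 55; favorable C(5,1)*C(6,1) = 30; P = 6/11; answer 6/11
Stage 3: S2 = 6/11; threaded value p + q = 17; m = -10; remainder = value at the root: 9*(-10)^4 - 3*(-10)^3 + 1*(-10)^2 - 8 = (90000) + (3000) + (100) + (-8) = 93092; answer 93092
Stage 4: S3 = 93092; c = -17; a(2) = 1*(-29) - 1*(-17) = -12; iterating: a(2)=-12, a(3)=17, a(4)=29, a(5)=12, a(6)=-17, a(7)=-29, a(8)=-12, a(9)=17; answer 17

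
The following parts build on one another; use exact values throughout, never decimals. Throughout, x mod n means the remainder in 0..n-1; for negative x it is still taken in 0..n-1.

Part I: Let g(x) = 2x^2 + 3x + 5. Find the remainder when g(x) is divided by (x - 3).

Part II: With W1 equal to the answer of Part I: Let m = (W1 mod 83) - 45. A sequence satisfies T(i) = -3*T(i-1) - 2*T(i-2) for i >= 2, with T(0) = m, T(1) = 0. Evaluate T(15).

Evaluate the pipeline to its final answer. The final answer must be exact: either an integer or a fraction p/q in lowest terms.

Part I: remainder = value at the root: 2*(3)^2 + 3*(3)^1 + 5 = (18) + (9) + (5) = 32; answer 32
Part II: W1 = 32; m = -13; T(2) = -3*(0) - 2*(-13) = 26; iterating: T(2)=26, T(3)=-78, T(4)=182, T(5)=-390, T(6)=806, T(7)=-1638, T(8)=3302, T(9)=-6630, T(10)=13286, T(11)=-26598, T(12)=53222, T(13)=-106470, T(14)=212966, T(15)=-425958; answer -425958

-425958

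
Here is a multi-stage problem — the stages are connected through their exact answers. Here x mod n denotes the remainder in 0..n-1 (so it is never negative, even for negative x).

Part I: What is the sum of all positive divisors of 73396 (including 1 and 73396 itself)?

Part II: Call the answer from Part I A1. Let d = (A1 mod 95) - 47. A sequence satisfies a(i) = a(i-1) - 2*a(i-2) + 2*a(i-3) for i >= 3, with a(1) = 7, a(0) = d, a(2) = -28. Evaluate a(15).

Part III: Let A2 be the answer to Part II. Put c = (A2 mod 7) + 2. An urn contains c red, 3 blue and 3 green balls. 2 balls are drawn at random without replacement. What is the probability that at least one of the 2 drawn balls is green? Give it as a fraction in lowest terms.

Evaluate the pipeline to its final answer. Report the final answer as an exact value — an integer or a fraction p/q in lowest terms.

5/11

Part I: 73396 = 2^2 * 59 * 311; sigma = (1 + 2 + 4) * (1 + 59) * (1 + 311) = 7 * 60 * 312 = 131040; answer 131040
Part II: A1 = 131040; d = -12; a(3) = 1*(-28) - 2*(7) + 2*(-12) = -66; iterating: a(3)=-66, a(4)=4, a(5)=80, a(6)=-60, a(7)=-212, a(8)=68, a(9)=372, a(10)=-188, a(11)=-796, a(12)=324, a(13)=1540, a(14)=-700, a(15)=-3132; answer -3132
Part III: A2 = -3132; c = 6; total draws C(12,2) = 66; complement C(9,2) = 36; favorable 66 - 36 = 30; P = 5/11; answer 5/11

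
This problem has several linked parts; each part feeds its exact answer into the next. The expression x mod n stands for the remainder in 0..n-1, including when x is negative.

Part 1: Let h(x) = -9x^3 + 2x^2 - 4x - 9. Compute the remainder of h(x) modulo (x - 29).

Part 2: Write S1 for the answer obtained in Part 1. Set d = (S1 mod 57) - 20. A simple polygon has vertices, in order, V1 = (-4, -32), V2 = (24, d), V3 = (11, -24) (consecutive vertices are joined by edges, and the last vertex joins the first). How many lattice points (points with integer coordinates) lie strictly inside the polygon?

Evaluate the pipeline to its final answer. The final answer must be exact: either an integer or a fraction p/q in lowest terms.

156

Part 1: remainder = value at the root: -9*(29)^3 + 2*(29)^2 - 4*(29)^1 - 9 = (-219501) + (1682) + (-116) + (-9) = -217944; answer -217944
Part 2: S1 = -217944; d = 4; cross terms: (-4*4 - 24*-32)=752, (24*-24 - 11*4)=-620, (11*-32 - -4*-24)=-448; twice the area = |-316| = 316; area = 158; boundary points = 4 + 1 + 1 = 6; strictly interior points = area - boundary/2 + 1 = 156; answer 156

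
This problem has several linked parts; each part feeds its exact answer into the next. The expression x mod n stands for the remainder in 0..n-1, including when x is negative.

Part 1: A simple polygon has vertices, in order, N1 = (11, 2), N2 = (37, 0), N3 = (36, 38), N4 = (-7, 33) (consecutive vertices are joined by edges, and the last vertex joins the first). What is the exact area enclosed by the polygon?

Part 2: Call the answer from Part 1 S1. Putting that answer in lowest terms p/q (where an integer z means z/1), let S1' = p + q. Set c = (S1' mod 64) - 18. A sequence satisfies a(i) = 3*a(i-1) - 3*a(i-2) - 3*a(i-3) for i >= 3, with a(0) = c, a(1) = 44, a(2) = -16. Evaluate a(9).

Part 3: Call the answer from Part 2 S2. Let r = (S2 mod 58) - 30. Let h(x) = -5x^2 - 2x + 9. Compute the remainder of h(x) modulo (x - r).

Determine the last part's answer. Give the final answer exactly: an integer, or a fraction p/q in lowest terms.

Part 1: cross terms: (11*0 - 37*2)=-74, (37*38 - 36*0)=1406, (36*33 - -7*38)=1454, (-7*2 - 11*33)=-377; twice the area = |2409| = 2409; area = 2409/2; answer 2409/2
Part 2: S1 = 2409/2; threaded value p + q = 2411; c = 25; a(3) = 3*(-16) - 3*(44) - 3*(25) = -255; iterating: a(3)=-255, a(4)=-849, a(5)=-1734, a(6)=-1890, a(7)=2079, a(8)=17109, a(9)=50760; answer 50760
Part 3: S2 = 50760; r = -20; remainder = value at the root: -5*(-20)^2 - 2*(-20)^1 + 9 = (-2000) + (40) + (9) = -1951; answer -1951

-1951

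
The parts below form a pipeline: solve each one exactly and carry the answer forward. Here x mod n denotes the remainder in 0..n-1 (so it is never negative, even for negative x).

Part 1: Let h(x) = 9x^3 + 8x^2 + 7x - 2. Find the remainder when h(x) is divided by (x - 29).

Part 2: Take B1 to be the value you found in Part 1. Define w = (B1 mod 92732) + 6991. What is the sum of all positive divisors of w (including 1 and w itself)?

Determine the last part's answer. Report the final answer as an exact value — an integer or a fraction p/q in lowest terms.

Part 1: remainder = value at the root: 9*(29)^3 + 8*(29)^2 + 7*(29)^1 - 2 = (219501) + (6728) + (203) + (-2) = 226430; answer 226430
Part 2: B1 = 226430; w = 47957; 47957 = 7 * 13 * 17 * 31; sigma = (1 + 7) * (1 + 13) * (1 + 17) * (1 + 31) = 8 * 14 * 18 * 32 = 64512; answer 64512

64512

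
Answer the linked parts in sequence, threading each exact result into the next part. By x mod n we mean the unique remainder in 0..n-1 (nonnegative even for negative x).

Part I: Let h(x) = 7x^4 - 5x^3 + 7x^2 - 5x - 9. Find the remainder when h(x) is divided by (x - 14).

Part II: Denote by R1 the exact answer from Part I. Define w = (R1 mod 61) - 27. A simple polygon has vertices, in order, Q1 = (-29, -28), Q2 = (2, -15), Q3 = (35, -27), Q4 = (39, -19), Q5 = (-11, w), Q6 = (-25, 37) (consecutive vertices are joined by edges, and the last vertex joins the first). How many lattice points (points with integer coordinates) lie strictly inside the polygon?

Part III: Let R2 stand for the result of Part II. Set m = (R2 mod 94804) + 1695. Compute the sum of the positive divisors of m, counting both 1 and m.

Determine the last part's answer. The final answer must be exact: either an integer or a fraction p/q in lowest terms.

Part I: remainder = value at the root: 7*(14)^4 - 5*(14)^3 + 7*(14)^2 - 5*(14)^1 - 9 = (268912) + (-13720) + (1372) + (-70) + (-9) = 256485; answer 256485
Part II: R1 = 256485; w = 14; cross terms: (-29*-15 - 2*-28)=491, (2*-27 - 35*-15)=471, (35*-19 - 39*-27)=388, (39*14 - -11*-19)=337, (-11*37 - -25*14)=-57, (-25*-28 - -29*37)=1773; twice the area = |3403| = 3403; area = 3403/2; boundary points = 1 + 3 + 4 + 1 + 1 + 1 = 11; strictly interior points = area - boundary/2 + 1 = 1697; answer 1697
Part III: R2 = 1697; m = 3392; 3392 = 2^6 * 53; sigma = (1 + 2 + 4 + 8 + 16 + 32 + 64) * (1 + 53) = 127 * 54 = 6858; answer 6858

6858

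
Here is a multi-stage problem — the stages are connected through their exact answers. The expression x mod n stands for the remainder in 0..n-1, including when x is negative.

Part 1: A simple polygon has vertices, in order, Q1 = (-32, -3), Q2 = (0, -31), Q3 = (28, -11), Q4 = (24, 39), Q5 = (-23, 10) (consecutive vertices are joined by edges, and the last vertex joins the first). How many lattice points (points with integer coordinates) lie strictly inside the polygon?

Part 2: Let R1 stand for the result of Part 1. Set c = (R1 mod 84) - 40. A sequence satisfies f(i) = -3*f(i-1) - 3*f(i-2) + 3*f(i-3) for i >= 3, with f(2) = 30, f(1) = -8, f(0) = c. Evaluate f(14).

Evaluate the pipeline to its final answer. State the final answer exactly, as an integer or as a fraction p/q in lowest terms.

984150

Part 1: cross terms: (-32*-31 - 0*-3)=992, (0*-11 - 28*-31)=868, (28*39 - 24*-11)=1356, (24*10 - -23*39)=1137, (-23*-3 - -32*10)=389; twice the area = |4742| = 4742; area = 2371; boundary points = 4 + 4 + 2 + 1 + 1 = 12; strictly interior points = area - boundary/2 + 1 = 2366; answer 2366
Part 2: R1 = 2366; c = -26; f(3) = -3*(30) - 3*(-8) + 3*(-26) = -144; iterating: f(3)=-144, f(4)=318, f(5)=-432, f(6)=-90, f(7)=2520, f(8)=-8586, f(9)=17928, f(10)=-20466, f(11)=-18144, f(12)=169614, f(13)=-515808, f(14)=984150; answer 984150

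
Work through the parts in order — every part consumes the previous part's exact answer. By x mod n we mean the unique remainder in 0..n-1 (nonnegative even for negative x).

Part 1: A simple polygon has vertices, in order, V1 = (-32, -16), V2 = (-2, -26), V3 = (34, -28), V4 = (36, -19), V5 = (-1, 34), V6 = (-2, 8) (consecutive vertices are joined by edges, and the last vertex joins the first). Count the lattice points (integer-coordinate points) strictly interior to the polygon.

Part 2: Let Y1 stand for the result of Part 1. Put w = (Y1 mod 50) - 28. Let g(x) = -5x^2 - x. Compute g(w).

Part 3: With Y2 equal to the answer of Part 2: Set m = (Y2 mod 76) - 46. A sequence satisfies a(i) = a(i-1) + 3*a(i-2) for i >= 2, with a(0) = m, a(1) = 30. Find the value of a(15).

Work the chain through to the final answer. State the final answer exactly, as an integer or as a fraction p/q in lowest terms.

Part 1: cross terms: (-32*-26 - -2*-16)=800, (-2*-28 - 34*-26)=940, (34*-19 - 36*-28)=362, (36*34 - -1*-19)=1205, (-1*8 - -2*34)=60, (-2*-16 - -32*8)=288; twice the area = |3655| = 3655; area = 3655/2; boundary points = 10 + 2 + 1 + 1 + 1 + 6 = 21; strictly interior points = area - boundary/2 + 1 = 1818; answer 1818
Part 2: Y1 = 1818; w = -10; -5*(-10)^2 - 1*(-10)^1 = (-500) + (10) = -490; answer -490
Part 3: Y2 = -490; m = -4; a(2) = 1*(30) + 3*(-4) = 18; iterating: a(2)=18, a(3)=108, a(4)=162, a(5)=486, a(6)=972, a(7)=2430, a(8)=5346, a(9)=12636, a(10)=28674, a(11)=66582, a(12)=152604, a(13)=352350, a(14)=810162, a(15)=1867212; answer 1867212

1867212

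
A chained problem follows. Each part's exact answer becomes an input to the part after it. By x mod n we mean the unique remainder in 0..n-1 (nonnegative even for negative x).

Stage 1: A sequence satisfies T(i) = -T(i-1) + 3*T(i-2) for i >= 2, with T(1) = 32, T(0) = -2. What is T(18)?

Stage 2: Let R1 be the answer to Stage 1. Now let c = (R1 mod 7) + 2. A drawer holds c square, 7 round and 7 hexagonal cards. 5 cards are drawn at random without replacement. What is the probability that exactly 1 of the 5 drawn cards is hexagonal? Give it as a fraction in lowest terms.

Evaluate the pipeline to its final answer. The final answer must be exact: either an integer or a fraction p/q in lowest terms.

Stage 1: T(2) = -1*(32) + 3*(-2) = -38; iterating: T(2)=-38, T(3)=134, T(4)=-248, T(5)=650, T(6)=-1394, T(7)=3344, T(8)=-7526, T(9)=17558, T(10)=-40136, T(11)=92810, T(12)=-213218, T(13)=491648, T(14)=-1131302, T(15)=2606246, T(16)=-6000152, T(17)=13818890, T(18)=-31819346; answer -31819346
Stage 2: R1 = -31819346; c = 3; total draws C(17,5) = 6188; favorable C(7,1)*C(10,4) = 1470; P = 105/442; answer 105/442

105/442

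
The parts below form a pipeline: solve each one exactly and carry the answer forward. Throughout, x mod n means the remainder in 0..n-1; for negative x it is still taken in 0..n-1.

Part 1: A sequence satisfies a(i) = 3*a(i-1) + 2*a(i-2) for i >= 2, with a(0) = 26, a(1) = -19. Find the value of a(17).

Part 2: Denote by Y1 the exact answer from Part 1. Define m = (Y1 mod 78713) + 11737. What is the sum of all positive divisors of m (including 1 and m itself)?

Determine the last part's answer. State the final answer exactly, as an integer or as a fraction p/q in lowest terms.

Part 1: a(2) = 3*(-19) + 2*(26) = -5; iterating: a(2)=-5, a(3)=-53, a(4)=-169, a(5)=-613, a(6)=-2177, a(7)=-7757, a(8)=-27625, a(9)=-98389, a(10)=-350417, a(11)=-1248029, a(12)=-4444921, a(13)=-15830821, a(14)=-56382305, a(15)=-200808557, a(16)=-715190281, a(17)=-2547187957; answer -2547187957
Part 2: Y1 = -2547187957; m = 55173; 55173 = 3 * 53 * 347; sigma = (1 + 3) * (1 + 53) * (1 + 347) = 4 * 54 * 348 = 75168; answer 75168

75168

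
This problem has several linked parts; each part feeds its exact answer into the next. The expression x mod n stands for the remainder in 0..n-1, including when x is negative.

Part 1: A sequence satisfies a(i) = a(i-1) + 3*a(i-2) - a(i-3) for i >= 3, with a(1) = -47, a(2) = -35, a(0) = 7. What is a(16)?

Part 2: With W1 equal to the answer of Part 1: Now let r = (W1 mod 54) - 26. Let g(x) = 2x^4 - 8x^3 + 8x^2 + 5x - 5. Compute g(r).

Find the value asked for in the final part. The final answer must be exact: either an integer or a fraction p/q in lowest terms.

Part 1: a(3) = 1*(-35) + 3*(-47) - 1*(7) = -183; iterating: a(3)=-183, a(4)=-241, a(5)=-755, a(6)=-1295, a(7)=-3319, a(8)=-6449, a(9)=-15111, a(10)=-31139, a(11)=-70023, a(12)=-148329, a(13)=-327259, a(14)=-702223, a(15)=-1535671, a(16)=-3315081; answer -3315081
Part 2: W1 = -3315081; r = 7; 2*(7)^4 - 8*(7)^3 + 8*(7)^2 + 5*(7)^1 - 5 = (4802) + (-2744) + (392) + (35) + (-5) = 2480; answer 2480

2480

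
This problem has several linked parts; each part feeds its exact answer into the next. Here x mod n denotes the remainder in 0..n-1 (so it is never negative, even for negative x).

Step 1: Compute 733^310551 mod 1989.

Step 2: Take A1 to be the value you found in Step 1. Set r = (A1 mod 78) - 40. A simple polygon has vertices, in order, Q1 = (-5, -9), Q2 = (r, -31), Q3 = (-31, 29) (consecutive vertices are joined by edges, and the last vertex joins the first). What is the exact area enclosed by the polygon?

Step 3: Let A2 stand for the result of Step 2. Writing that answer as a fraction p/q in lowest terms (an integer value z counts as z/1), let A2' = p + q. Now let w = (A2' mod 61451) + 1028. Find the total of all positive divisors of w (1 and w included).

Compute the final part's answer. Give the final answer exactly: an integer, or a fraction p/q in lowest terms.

2160

Step 1: squarings mod 1989: 733^1=733, 733^2=259, 733^4=1444, 733^8=664, 733^16=1327, 733^32=664, 733^64=1327, 733^128=664, 733^256=1327, 733^512=664, 733^1024=1327, 733^2048=664, 733^4096=1327, 733^8192=664, 733^16384=1327, 733^32768=664, 733^65536=1327, 733^131072=664, 733^262144=1327; 733^310551 = 733^1 * 733^2 * 733^4 * 733^16 * 733^256 * 733^1024 * 733^2048 * 733^4096 * 733^8192 * 733^32768 * 733^262144 = 1828 (mod 1989); answer 1828
Step 2: A1 = 1828; r = -6; cross terms: (-5*-31 - -6*-9)=101, (-6*29 - -31*-31)=-1135, (-31*-9 - -5*29)=424; twice the area = |-610| = 610; area = 305; answer 305
Step 3: A2 = 305; threaded value p + q = 306; w = 1334; 1334 = 2 * 23 * 29; sigma = (1 + 2) * (1 + 23) * (1 + 29) = 3 * 24 * 30 = 2160; answer 2160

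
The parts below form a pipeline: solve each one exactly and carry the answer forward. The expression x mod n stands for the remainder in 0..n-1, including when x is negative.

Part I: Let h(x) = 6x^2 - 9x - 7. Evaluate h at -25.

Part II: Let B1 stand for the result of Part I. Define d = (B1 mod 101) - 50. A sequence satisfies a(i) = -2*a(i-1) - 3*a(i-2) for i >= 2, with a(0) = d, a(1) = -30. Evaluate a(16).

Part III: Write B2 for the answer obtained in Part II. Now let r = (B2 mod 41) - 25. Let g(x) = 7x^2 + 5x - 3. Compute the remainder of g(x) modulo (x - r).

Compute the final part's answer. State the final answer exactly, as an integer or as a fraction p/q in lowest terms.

747

Part I: 6*(-25)^2 - 9*(-25)^1 - 7 = (3750) + (225) + (-7) = 3968; answer 3968
Part II: B1 = 3968; d = -21; a(2) = -2*(-30) - 3*(-21) = 123; iterating: a(2)=123, a(3)=-156, a(4)=-57, a(5)=582, a(6)=-993, a(7)=240, a(8)=2499, a(9)=-5718, a(10)=3939, a(11)=9276, a(12)=-30369, a(13)=32910, a(14)=25287, a(15)=-149304, a(16)=222747; answer 222747
Part III: B2 = 222747; r = 10; remainder = value at the root: 7*(10)^2 + 5*(10)^1 - 3 = (700) + (50) + (-3) = 747; answer 747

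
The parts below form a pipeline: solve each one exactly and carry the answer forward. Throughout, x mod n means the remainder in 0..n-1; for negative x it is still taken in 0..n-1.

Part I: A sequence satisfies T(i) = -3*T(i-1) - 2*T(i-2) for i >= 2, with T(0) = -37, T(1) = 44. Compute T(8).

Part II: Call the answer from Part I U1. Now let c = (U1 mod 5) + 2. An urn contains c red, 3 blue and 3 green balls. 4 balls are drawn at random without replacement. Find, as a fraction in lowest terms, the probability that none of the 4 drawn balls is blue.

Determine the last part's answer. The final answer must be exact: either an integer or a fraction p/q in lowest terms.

7/33

Part I: T(2) = -3*(44) - 2*(-37) = -58; iterating: T(2)=-58, T(3)=86, T(4)=-142, T(5)=254, T(6)=-478, T(7)=926, T(8)=-1822; answer -1822
Part II: U1 = -1822; c = 5; total draws C(11,4) = 330; favorable C(8,4) = 70; P = 7/33; answer 7/33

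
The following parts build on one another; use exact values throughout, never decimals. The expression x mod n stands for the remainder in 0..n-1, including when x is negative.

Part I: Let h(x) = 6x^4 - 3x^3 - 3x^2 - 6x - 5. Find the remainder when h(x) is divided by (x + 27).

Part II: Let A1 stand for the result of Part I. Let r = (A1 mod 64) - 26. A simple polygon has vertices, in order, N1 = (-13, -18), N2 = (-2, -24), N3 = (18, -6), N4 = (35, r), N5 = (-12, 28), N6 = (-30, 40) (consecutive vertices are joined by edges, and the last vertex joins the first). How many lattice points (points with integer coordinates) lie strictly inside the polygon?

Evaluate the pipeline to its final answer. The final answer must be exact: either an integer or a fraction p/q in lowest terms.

1765

Part I: remainder = value at the root: 6*(-27)^4 - 3*(-27)^3 - 3*(-27)^2 - 6*(-27)^1 - 5 = (3188646) + (59049) + (-2187) + (162) + (-5) = 3245665; answer 3245665
Part II: A1 = 3245665; r = 7; cross terms: (-13*-24 - -2*-18)=276, (-2*-6 - 18*-24)=444, (18*7 - 35*-6)=336, (35*28 - -12*7)=1064, (-12*40 - -30*28)=360, (-30*-18 - -13*40)=1060; twice the area = |3540| = 3540; area = 1770; boundary points = 1 + 2 + 1 + 1 + 6 + 1 = 12; strictly interior points = area - boundary/2 + 1 = 1765; answer 1765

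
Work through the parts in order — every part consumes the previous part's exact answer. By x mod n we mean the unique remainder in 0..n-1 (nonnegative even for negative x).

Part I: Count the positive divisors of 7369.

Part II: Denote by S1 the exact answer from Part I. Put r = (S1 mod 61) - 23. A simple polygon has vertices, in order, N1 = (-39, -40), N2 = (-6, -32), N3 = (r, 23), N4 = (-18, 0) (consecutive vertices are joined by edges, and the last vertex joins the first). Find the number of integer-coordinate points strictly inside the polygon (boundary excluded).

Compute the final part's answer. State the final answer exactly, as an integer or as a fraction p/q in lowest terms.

Part I: 7369 is prime, so its only divisors are 1 and 7369; count = 2; answer 2
Part II: S1 = 2; r = -21; cross terms: (-39*-32 - -6*-40)=1008, (-6*23 - -21*-32)=-810, (-21*0 - -18*23)=414, (-18*-40 - -39*0)=720; twice the area = |1332| = 1332; area = 666; boundary points = 1 + 5 + 1 + 1 = 8; strictly interior points = area - boundary/2 + 1 = 663; answer 663

663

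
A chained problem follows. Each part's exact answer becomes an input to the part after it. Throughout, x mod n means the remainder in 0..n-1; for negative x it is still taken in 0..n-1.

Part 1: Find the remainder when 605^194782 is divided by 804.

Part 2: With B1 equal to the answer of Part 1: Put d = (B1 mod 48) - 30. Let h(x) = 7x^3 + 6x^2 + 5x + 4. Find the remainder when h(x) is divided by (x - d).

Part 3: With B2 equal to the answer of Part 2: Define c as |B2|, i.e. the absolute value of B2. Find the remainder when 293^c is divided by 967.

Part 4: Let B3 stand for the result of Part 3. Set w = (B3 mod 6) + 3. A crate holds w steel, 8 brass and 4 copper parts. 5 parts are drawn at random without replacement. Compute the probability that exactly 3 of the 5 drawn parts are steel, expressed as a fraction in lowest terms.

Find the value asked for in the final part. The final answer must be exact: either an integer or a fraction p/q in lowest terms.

Part 1: squarings mod 804: 605^1=605, 605^2=205, 605^4=217, 605^8=457, 605^16=613, 605^32=301, 605^64=553, 605^128=289, 605^256=709, 605^512=181, 605^1024=601, 605^2048=205, 605^4096=217, 605^8192=457, 605^16384=613, 605^32768=301, 605^65536=553, 605^131072=289; 605^194782 = 605^2 * 605^4 * 605^8 * 605^16 * 605^64 * 605^128 * 605^2048 * 605^4096 * 605^8192 * 605^16384 * 605^32768 * 605^131072 = 613 (mod 804); answer 613
Part 2: B1 = 613; d = 7; remainder = value at the root: 7*(7)^3 + 6*(7)^2 + 5*(7)^1 + 4 = (2401) + (294) + (35) + (4) = 2734; answer 2734
Part 3: B2 = 2734; c = 2734; squarings mod 967: 293^1=293, 293^2=753, 293^4=347, 293^8=501, 293^16=548, 293^32=534, 293^64=858, 293^128=277, 293^256=336, 293^512=724, 293^1024=62, 293^2048=943; 293^2734 = 293^2 * 293^4 * 293^8 * 293^32 * 293^128 * 293^512 * 293^2048 = 809 (mod 967); answer 809
Part 4: B3 = 809; w = 8; total draws C(20,5) = 15504; favorable C(8,3)*C(12,2) = 3696; P = 77/323; answer 77/323

77/323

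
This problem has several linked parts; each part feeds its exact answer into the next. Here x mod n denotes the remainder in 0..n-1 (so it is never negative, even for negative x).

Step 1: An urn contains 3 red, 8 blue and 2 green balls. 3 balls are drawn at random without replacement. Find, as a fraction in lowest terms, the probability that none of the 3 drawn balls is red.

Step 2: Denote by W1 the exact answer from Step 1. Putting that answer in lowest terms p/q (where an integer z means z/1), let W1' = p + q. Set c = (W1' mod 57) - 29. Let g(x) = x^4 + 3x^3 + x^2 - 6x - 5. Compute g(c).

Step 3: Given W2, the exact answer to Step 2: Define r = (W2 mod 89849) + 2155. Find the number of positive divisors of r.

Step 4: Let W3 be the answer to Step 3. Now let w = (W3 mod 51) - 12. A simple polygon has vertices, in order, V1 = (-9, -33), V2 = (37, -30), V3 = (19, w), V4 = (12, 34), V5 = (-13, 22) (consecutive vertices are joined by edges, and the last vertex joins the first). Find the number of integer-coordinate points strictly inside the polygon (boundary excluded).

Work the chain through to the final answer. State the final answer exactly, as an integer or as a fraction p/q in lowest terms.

Step 1: total draws C(13,3) = 286; favorable C(10,3) = 120; P = 60/143; answer 60/143
Step 2: W1 = 60/143; threaded value p + q = 203; c = 3; 1*(3)^4 + 3*(3)^3 + 1*(3)^2 - 6*(3)^1 - 5 = (81) + (81) + (9) + (-18) + (-5) = 148; answer 148
Step 3: W2 = 148; r = 2303; 2303 = 7^2 * 47; number of divisors = (2+1) * (1+1) = 6; answer 6
Step 4: W3 = 6; w = -6; cross terms: (-9*-30 - 37*-33)=1491, (37*-6 - 19*-30)=348, (19*34 - 12*-6)=718, (12*22 - -13*34)=706, (-13*-33 - -9*22)=627; twice the area = |3890| = 3890; area = 1945; boundary points = 1 + 6 + 1 + 1 + 1 = 10; strictly interior points = area - boundary/2 + 1 = 1941; answer 1941

1941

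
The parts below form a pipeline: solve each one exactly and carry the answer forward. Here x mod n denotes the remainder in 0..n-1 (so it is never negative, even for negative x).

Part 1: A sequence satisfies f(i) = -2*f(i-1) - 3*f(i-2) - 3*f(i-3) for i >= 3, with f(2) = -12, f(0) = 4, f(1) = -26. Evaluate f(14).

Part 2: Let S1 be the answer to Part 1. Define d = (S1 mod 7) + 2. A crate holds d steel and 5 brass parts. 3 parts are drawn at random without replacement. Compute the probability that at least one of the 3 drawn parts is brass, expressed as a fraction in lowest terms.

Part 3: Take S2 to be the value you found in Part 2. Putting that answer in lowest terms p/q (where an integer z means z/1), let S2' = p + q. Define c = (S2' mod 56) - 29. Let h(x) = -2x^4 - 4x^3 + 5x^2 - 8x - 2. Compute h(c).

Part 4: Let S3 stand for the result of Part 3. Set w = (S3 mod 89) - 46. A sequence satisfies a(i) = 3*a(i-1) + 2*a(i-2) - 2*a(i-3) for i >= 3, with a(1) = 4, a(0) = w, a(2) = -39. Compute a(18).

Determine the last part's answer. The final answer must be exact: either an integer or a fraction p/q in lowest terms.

Part 1: f(3) = -2*(-12) - 3*(-26) - 3*(4) = 90; iterating: f(3)=90, f(4)=-66, f(5)=-102, f(6)=132, f(7)=240, f(8)=-570, f(9)=24, f(10)=942, f(11)=-246, f(12)=-2406, f(13)=2724, f(14)=2508; answer 2508
Part 2: S1 = 2508; d = 4; total draws C(9,3) = 84; complement C(4,3) = 4; favorable 84 - 4 = 80; P = 20/21; answer 20/21
Part 3: S2 = 20/21; threaded value p + q = 41; c = 12; -2*(12)^4 - 4*(12)^3 + 5*(12)^2 - 8*(12)^1 - 2 = (-41472) + (-6912) + (720) + (-96) + (-2) = -47762; answer -47762
Part 4: S3 = -47762; w = -15; a(3) = 3*(-39) + 2*(4) - 2*(-15) = -79; iterating: a(3)=-79, a(4)=-323, a(5)=-1049, a(6)=-3635, a(7)=-12357, a(8)=-42243, a(9)=-144173, a(10)=-492291, a(11)=-1680733, a(12)=-5738435, a(13)=-19592189, a(14)=-66891971, a(15)=-228383421, a(16)=-779749827, a(17)=-2662232381, a(18)=-9089429955; answer -9089429955

-9089429955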